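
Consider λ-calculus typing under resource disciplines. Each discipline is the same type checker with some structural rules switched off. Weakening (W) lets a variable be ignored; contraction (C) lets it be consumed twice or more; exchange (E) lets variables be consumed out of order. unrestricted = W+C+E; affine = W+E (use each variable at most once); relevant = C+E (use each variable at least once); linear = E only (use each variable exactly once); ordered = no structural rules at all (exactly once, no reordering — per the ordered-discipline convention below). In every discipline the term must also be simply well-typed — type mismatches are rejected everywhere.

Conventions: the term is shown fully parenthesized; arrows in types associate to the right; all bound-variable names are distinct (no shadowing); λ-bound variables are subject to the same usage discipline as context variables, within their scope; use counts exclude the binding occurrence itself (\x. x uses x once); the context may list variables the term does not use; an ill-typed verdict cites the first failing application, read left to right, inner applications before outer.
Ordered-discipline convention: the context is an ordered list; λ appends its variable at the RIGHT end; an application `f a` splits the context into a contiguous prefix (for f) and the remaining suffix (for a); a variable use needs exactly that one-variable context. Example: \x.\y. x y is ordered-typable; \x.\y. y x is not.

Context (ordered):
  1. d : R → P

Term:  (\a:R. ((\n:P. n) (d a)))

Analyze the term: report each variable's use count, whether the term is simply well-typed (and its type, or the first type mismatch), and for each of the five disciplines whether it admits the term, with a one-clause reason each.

variable uses: d: 1, a (bound): 1, n (bound): 1
use order (left to right): n, d, a
typing: well-typed — term : R → P
ordered: ✓ — d, a, n: once each, no exchange needed
linear: ✓ — exactly-once usage across d, a, n
affine: ✓ — none of d, a, n used more than once
relevant: ✓ — d, a, n: all used, weakening unneeded
unrestricted: ✓ — simply typable at R → P; W, C, E all held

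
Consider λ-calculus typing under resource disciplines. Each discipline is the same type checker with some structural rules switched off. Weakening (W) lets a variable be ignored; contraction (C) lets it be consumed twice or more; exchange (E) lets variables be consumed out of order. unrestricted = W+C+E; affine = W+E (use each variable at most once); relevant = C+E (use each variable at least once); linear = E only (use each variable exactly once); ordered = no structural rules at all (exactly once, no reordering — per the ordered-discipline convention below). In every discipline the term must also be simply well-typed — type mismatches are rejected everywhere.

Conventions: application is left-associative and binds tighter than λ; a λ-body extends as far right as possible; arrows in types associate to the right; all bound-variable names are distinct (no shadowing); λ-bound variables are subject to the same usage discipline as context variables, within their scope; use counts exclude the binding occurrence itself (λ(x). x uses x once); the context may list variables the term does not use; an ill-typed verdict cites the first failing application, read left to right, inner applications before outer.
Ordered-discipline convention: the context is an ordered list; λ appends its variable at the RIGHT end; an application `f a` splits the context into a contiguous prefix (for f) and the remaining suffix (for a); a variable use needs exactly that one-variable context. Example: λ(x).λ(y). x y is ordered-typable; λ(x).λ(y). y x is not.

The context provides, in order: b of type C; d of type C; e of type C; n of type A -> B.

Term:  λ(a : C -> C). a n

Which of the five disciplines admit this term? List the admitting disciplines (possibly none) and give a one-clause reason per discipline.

admitting disciplines: none
usage: b: 0; d: 0; e: 0; n: 1; a (bound): 1
left-to-right use order: a, n
typing: ill-typed: an application expects C but receives A -> B
ordered ✗ (the type mismatch rejects it)
linear ✗ (not simply typable)
affine ✗ (fails simple typing)
relevant ✗ (a type mismatch blocks all five)
unrestricted ✗ (the type mismatch rejects it)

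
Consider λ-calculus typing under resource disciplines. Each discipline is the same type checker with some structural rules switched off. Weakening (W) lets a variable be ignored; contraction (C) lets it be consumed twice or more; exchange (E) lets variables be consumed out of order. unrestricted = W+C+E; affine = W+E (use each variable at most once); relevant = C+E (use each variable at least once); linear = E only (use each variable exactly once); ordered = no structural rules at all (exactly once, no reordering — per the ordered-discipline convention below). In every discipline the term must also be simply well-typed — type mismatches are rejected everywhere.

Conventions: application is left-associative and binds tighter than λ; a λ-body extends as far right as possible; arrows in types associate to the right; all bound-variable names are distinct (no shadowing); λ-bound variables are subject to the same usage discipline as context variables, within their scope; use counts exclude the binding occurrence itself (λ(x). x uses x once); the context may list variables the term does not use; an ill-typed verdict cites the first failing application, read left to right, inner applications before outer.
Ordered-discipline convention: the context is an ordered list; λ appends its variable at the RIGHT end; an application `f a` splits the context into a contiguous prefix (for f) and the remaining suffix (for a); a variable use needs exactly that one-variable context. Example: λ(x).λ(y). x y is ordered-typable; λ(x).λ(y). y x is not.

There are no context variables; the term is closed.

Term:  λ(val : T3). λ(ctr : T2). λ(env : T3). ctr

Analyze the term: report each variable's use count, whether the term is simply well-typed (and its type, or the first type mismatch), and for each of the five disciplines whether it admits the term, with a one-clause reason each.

variable uses: val (bound): 0×, ctr (bound): 1×, env (bound): 0×
order of uses: ctr
typing: ✓ — T3 -> T2 -> T3 -> T2
ordered ✗ (unused: val, env — weakening required)
linear ✗ (unused: val, env — weakening required)
affine ✓ (at most one use each (val, ctr, env))
relevant ✗ (unused: val, env — weakening required)
unrestricted ✓ (well-typed at T3 -> T2 -> T3 -> T2; no restrictions here)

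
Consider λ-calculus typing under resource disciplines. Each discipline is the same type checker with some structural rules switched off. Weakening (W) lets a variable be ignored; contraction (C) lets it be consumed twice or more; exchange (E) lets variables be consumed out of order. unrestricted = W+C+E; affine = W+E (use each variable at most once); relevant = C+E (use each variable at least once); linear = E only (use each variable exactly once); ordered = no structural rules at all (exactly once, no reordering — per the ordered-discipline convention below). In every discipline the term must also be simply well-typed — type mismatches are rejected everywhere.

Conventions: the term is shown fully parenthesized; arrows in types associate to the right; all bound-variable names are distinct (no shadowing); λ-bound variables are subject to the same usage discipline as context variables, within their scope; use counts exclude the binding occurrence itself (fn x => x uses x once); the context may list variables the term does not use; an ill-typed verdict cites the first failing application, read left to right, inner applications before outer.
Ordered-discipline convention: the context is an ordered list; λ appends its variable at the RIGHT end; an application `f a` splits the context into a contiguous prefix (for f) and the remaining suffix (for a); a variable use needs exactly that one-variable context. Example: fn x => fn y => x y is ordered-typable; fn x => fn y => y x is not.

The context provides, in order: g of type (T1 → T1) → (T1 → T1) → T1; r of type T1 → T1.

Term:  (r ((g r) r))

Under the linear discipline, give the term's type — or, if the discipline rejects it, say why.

not well-typed under linear — r ×3 used more than once (contraction)
use counts: g: 1×; r: 3×
order of uses: r, g, r, r
typing: well-typed — term : T1
summary: ordered ✗ | linear ✗ | affine ✗ | relevant ✓ | unrestricted ✓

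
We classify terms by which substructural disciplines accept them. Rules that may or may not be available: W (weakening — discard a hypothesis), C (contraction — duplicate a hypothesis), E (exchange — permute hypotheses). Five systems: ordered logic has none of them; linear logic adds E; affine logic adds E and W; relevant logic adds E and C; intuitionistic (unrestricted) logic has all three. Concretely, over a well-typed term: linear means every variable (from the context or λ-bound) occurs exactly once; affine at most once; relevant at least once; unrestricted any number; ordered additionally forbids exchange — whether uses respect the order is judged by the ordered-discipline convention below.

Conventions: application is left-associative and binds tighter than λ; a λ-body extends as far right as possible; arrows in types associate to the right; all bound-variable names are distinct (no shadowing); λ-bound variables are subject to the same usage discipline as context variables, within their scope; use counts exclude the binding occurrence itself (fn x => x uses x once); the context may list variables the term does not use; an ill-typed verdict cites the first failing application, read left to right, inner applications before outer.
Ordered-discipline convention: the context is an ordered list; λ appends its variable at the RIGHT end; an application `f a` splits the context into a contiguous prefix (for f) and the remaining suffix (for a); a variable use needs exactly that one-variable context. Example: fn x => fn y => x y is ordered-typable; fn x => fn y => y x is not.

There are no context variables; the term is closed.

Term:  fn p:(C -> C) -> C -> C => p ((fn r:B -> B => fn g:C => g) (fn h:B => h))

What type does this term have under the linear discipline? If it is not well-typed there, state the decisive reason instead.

not well-typed under linear — needs weakening: r unused
counts: p (λ-bound) ×1, r (λ-bound) ×0, g (λ-bound) ×1, h (λ-bound) ×1
order of uses: p, g, h
typing: well-typed at ((C -> C) -> C -> C) -> C -> C
across the five disciplines: ordered ✗, linear ✗, affine ✓, relevant ✗, unrestricted ✓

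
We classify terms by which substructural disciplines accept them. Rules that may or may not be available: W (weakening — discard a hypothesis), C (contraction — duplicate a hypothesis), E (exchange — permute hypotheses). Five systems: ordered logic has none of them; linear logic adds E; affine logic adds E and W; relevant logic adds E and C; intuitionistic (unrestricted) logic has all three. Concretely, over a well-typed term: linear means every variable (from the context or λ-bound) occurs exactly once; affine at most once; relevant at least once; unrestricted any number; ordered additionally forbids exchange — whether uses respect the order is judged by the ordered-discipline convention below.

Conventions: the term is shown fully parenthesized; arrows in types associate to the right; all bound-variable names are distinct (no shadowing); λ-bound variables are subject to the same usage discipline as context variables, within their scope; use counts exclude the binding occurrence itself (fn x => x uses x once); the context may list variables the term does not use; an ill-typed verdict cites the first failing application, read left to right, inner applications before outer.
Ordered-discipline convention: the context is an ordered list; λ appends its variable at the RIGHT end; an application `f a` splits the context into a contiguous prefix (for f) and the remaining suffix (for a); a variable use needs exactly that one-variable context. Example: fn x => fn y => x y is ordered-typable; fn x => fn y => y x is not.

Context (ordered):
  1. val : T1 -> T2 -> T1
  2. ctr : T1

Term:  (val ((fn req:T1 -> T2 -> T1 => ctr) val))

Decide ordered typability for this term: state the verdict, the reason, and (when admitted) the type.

no — repeated use of val ×2; needs weakening: req unused
variable uses: val ×2; ctr ×1; req (bound) ×0
left-to-right use order: val, ctr, val
typing: the term checks, with type T2 -> T1
all disciplines: ordered ✗; linear ✗; affine ✗; relevant ✗; unrestricted ✓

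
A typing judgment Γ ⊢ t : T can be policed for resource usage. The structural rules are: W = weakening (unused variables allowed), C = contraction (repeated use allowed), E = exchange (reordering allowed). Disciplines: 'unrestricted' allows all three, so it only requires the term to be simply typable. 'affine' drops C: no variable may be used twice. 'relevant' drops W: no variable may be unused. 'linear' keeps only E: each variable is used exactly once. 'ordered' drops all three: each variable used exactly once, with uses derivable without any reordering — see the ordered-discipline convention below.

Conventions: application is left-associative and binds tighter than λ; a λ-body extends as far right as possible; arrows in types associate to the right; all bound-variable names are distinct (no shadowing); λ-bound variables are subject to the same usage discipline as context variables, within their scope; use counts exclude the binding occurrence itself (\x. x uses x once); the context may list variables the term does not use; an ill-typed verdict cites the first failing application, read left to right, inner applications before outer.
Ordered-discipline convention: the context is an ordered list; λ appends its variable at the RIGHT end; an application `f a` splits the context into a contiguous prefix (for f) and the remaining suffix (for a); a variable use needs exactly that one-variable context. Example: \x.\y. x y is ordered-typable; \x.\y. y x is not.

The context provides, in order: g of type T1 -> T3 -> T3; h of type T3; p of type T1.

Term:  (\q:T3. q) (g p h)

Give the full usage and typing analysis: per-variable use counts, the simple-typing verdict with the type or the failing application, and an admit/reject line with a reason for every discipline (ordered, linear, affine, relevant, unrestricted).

counts: g=1; h=1; p=1; q (λ-bound)=1
use order (left to right): q, g, p, h
typing: well-typed — term : T3
ordered ✗ (use order q, g, p, h needs exchange)
linear ✓ (g, h, p, q: one use apiece)
affine ✓ (none of g, h, p, q used more than once)
relevant ✓ (g, h, p, q: all used, weakening unneeded)
unrestricted ✓ (type-checks (T3) and nothing is barred)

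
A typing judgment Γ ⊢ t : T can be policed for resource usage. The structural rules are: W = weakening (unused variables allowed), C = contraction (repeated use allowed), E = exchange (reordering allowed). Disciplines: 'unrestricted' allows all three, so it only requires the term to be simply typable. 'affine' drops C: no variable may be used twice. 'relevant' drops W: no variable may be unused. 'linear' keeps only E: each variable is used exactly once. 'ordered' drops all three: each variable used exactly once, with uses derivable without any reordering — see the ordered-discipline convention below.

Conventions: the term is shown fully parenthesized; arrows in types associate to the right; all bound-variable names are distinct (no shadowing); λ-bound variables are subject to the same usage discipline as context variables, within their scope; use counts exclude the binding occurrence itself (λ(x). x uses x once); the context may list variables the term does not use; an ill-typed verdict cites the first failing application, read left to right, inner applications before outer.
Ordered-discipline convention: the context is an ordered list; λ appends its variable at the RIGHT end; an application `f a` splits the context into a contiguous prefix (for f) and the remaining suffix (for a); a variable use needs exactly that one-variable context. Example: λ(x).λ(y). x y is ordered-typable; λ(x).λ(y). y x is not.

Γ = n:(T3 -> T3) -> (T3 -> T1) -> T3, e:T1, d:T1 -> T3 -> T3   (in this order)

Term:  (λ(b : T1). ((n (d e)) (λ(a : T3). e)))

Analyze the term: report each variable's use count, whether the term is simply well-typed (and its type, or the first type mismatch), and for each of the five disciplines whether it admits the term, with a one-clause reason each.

usage: n=1, e=2, d=1, b [bound]=0, a [bound]=0
use order (left to right): n, d, e, e
typing: the term checks, with type T1 -> T3
ordered: ✗ — e ×2 used more than once (contraction); needs weakening: b, a unused
linear: ✗ — e ×2 used more than once (contraction); needs weakening: b, a unused
affine: ✗ — e ×2 used more than once (contraction)
relevant: ✗ — needs weakening: b, a unused
unrestricted: ✓ — typability at T1 -> T3 is all that's needed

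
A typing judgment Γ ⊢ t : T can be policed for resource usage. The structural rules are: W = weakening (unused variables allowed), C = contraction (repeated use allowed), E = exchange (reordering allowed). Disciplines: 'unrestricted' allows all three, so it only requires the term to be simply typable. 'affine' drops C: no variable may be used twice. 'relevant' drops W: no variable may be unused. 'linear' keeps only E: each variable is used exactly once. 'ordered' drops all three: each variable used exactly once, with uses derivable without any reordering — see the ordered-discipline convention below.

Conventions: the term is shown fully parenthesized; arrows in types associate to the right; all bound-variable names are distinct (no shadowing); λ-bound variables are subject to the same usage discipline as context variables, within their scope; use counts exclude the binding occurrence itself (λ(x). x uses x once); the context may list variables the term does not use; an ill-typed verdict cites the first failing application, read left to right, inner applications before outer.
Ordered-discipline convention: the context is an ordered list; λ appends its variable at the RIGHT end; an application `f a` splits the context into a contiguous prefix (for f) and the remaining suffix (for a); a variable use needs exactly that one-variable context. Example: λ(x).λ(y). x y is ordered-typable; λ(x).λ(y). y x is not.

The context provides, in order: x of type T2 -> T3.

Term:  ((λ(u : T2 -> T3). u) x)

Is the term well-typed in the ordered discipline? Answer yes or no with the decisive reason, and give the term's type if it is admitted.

yes — x, u once each; derivable with no W/C/E; term : T2 -> T3
variable uses: x ×1, u [bound] ×1
use order (left to right): u, x
typing: well-typed — term : T2 -> T3
summary: ordered ✓; linear ✓; affine ✓; relevant ✓; unrestricted ✓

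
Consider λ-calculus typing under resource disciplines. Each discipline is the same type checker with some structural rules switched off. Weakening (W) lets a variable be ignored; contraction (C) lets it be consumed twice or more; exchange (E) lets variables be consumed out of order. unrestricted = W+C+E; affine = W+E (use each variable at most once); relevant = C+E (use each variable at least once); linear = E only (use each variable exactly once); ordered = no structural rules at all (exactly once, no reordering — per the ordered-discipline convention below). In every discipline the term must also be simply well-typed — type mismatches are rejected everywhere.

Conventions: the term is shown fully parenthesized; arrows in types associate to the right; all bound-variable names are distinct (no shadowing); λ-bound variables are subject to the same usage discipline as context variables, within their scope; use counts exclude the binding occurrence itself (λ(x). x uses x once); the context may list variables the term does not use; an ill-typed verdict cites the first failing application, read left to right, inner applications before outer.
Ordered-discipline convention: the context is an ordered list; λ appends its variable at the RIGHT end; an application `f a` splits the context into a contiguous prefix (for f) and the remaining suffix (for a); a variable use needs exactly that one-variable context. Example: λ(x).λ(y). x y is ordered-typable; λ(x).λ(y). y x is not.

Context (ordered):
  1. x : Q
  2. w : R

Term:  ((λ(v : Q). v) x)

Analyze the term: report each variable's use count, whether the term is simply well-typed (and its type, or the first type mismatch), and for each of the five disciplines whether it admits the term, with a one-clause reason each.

counts: x: 1×; w: 0×; v (λ-bound): 1×
uses in reading order: v, x
typing: well-typed — term : Q
ordered: ✗ — w left unused
linear: ✗ — w left unused
affine: ✓ — no duplicate uses among x, w, v
relevant: ✗ — w left unused
unrestricted: ✓ — simply typable at Q; W, C, E all held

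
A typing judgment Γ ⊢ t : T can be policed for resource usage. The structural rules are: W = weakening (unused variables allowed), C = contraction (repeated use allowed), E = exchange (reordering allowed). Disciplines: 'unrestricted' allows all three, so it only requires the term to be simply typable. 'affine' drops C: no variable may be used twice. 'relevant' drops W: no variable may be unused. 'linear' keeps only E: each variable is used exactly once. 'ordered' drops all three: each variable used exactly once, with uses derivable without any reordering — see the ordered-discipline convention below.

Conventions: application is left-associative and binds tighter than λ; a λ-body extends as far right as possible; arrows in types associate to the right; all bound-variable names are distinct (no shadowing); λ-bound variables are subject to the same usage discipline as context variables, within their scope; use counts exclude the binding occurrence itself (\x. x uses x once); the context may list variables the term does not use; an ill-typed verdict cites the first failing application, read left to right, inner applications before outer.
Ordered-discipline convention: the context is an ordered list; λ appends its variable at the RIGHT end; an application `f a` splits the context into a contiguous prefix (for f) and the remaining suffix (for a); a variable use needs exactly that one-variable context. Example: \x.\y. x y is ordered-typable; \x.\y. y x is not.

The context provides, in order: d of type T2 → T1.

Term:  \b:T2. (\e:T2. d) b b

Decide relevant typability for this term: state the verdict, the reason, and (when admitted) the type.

no — e left unused
usage: d=1; b (λ-bound)=2; e (λ-bound)=0
left-to-right use order: d, b, b
typing: well-typed at T2 → T1
across the five disciplines: ordered ✗ | linear ✗ | affine ✗ | relevant ✗ | unrestricted ✓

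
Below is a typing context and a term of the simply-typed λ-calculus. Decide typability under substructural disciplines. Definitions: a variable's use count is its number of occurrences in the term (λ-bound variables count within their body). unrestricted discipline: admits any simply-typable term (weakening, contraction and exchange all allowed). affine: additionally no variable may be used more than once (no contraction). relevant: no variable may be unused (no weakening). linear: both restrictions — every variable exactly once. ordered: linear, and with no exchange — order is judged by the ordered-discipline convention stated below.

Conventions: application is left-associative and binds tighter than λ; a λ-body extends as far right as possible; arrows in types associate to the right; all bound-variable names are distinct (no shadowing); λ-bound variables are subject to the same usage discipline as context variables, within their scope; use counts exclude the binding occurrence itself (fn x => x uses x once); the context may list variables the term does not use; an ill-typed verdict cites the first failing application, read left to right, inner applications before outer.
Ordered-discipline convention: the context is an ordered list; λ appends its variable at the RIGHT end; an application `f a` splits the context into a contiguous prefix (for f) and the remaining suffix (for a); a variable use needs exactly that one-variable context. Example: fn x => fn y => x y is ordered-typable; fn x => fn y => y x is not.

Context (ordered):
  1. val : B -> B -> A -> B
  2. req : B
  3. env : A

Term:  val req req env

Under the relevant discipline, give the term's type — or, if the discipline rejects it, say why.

term : B
usage: val ×1, req ×2, env ×1
uses in reading order: val, req, req, env
typing: the term checks, with type B
per-discipline verdicts: ordered ✗; linear ✗; affine ✗; relevant ✓; unrestricted ✓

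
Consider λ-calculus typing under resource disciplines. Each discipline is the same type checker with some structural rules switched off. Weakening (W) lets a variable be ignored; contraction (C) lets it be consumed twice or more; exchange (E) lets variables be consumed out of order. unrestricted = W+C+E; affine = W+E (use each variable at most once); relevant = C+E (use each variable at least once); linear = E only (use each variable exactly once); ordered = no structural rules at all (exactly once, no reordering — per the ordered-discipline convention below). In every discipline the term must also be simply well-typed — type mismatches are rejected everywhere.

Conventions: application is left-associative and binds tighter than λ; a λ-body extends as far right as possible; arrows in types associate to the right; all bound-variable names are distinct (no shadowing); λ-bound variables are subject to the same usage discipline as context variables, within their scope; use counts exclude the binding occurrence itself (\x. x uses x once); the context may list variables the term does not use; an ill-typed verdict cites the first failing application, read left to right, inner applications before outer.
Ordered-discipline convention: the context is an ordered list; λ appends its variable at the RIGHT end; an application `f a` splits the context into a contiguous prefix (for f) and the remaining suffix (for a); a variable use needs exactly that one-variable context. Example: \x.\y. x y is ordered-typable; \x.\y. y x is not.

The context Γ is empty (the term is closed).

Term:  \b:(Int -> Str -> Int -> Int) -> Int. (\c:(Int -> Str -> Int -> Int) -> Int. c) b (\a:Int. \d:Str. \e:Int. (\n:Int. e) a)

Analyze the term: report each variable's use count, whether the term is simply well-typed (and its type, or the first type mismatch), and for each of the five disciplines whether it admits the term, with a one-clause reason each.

usage: b (λ-bound)=1, c (λ-bound)=1, a (λ-bound)=1, d (λ-bound)=0, e (λ-bound)=1, n (λ-bound)=0
left-to-right use order: c, b, e, a
typing: well-typed — term : ((Int -> Str -> Int -> Int) -> Int) -> Int
ordered: ✗ — needs weakening: d, n unused
linear: ✗ — needs weakening: d, n unused
affine: ✓ — at most one use each (b, c, a, d, e, n)
relevant: ✗ — needs weakening: d, n unused
unrestricted: ✓ — well-typed at ((Int -> Str -> Int -> Int) -> Int) -> Int; no restrictions here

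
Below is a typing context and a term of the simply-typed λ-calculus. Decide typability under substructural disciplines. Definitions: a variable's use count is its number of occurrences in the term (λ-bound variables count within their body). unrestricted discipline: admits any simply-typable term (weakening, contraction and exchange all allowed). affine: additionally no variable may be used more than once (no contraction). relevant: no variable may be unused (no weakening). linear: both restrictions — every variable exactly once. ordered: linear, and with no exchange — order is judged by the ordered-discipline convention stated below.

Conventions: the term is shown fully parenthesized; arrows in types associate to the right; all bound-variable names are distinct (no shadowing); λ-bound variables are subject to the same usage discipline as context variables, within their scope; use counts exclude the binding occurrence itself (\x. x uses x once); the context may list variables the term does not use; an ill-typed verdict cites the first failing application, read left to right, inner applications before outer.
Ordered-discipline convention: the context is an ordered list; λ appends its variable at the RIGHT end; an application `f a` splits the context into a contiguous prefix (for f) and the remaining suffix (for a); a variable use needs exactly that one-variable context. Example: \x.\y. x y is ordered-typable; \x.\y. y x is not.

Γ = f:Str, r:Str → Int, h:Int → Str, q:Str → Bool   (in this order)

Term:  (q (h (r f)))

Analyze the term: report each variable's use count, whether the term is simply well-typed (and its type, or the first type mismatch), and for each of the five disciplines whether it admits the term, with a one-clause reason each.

use counts: f=1, r=1, h=1, q=1
uses in reading order: q, h, r, f
typing: well-typed at Bool
ordered: ✗ — no ordered split (uses run q, h, r, f)
linear: ✓ — single use per variable (f, r, h, q)
affine: ✓ — at most one use each (f, r, h, q)
relevant: ✓ — none of f, r, h, q goes unused
unrestricted: ✓ — simply typable at Bool; W, C, E all held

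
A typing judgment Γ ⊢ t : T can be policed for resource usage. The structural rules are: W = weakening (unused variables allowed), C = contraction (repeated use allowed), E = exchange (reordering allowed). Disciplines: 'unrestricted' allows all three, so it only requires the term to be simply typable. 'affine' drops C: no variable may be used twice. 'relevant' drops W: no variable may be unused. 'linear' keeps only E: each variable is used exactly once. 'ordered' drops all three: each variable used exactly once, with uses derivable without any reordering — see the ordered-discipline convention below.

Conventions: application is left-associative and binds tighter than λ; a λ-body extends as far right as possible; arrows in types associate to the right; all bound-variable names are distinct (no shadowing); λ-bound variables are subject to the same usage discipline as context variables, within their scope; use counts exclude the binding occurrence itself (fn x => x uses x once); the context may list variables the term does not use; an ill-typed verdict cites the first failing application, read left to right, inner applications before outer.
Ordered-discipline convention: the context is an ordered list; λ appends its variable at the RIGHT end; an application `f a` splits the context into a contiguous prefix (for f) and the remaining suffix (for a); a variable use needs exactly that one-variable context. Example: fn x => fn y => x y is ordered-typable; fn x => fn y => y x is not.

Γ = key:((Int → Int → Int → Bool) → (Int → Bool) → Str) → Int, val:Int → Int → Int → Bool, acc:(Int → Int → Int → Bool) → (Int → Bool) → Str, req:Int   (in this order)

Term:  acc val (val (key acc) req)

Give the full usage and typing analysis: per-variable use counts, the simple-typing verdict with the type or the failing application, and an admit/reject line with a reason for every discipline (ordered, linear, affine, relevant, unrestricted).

variable uses: key: 1×; val: 2×; acc: 2×; req: 1×
uses in reading order: acc, val, val, key, acc, req
typing: ✓ — Str
ordered: ✗ — repeated use of val ×2, acc ×2
linear: ✗ — repeated use of val ×2, acc ×2
affine: ✗ — repeated use of val ×2, acc ×2
relevant: ✓ — none of key, val, acc, req goes unused
unrestricted: ✓ — typability at Str is all that's needed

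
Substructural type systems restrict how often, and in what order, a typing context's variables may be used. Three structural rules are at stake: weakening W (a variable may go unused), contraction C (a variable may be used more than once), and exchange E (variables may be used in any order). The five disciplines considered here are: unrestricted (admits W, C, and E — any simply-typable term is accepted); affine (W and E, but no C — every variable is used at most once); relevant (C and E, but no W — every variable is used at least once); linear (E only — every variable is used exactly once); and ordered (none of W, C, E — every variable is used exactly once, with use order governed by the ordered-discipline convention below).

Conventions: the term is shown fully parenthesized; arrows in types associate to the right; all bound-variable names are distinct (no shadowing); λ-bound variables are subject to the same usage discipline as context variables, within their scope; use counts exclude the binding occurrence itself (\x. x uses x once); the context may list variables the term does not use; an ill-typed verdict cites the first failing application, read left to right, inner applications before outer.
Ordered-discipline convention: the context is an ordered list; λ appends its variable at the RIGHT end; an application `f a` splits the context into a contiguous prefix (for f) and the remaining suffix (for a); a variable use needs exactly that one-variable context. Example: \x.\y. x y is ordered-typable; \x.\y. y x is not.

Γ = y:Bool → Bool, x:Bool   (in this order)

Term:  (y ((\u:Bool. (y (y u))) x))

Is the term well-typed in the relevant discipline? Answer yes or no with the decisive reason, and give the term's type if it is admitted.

yes — every one of y, x, u appears; term : Bool
usage: y=3, x=1, u [bound]=1
use order (left to right): y, y, y, u, x
typing: well-typed — term : Bool
summary: ordered ✗; linear ✗; affine ✗; relevant ✓; unrestricted ✓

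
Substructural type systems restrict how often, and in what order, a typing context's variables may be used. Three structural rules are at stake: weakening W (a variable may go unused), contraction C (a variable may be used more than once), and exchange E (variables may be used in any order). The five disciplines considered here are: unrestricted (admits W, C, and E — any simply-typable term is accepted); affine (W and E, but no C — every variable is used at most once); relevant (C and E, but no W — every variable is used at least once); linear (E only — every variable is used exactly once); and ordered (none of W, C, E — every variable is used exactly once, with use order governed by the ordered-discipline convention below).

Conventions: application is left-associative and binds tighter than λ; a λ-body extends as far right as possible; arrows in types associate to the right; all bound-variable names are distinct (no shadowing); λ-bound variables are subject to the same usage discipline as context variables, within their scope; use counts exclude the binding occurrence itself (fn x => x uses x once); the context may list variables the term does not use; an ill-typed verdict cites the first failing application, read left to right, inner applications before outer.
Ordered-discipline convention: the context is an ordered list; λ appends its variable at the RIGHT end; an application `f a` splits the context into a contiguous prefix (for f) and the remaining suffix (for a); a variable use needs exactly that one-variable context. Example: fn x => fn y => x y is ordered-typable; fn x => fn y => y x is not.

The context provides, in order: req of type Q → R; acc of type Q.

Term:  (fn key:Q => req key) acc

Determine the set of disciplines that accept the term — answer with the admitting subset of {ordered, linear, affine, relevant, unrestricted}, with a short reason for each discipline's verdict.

admitted by: ordered, linear, affine, relevant, unrestricted
counts: req: 1, acc: 1, key [bound]: 1
use order (left to right): req, key, acc
typing: well-typed at R
ordered ✓ (single-use (req, acc, key), ordered derivation ok)
linear ✓ (exactly-once usage across req, acc, key)
affine ✓ (req, acc, key: no repeats, contraction unneeded)
relevant ✓ (at least one use each (req, acc, key))
unrestricted ✓ (type-checks (R) and nothing is barred)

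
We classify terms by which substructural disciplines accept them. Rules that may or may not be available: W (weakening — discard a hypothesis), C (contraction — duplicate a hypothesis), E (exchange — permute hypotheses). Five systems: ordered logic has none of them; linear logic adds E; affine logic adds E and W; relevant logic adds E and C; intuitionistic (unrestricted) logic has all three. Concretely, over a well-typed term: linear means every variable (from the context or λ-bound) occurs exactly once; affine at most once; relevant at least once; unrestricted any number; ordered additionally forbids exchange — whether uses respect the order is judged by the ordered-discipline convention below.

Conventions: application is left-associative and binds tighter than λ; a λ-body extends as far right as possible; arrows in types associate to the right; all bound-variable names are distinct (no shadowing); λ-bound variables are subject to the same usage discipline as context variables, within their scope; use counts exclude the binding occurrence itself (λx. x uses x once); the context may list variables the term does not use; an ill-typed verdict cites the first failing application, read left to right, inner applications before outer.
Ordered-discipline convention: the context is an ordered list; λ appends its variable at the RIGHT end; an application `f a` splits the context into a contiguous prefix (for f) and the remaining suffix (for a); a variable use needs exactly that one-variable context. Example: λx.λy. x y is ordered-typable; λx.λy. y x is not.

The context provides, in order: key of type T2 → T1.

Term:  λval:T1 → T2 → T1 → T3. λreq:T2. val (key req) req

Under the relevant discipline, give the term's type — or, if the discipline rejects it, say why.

term : (T1 → T2 → T1 → T3) → T2 → T1 → T3
usage: key: 1; val [bound]: 1; req [bound]: 2
use order (left to right): val, key, req, req
typing: well-typed — term : (T1 → T2 → T1 → T3) → T2 → T1 → T3
summary: ordered ✗, linear ✗, affine ✗, relevant ✓, unrestricted ✓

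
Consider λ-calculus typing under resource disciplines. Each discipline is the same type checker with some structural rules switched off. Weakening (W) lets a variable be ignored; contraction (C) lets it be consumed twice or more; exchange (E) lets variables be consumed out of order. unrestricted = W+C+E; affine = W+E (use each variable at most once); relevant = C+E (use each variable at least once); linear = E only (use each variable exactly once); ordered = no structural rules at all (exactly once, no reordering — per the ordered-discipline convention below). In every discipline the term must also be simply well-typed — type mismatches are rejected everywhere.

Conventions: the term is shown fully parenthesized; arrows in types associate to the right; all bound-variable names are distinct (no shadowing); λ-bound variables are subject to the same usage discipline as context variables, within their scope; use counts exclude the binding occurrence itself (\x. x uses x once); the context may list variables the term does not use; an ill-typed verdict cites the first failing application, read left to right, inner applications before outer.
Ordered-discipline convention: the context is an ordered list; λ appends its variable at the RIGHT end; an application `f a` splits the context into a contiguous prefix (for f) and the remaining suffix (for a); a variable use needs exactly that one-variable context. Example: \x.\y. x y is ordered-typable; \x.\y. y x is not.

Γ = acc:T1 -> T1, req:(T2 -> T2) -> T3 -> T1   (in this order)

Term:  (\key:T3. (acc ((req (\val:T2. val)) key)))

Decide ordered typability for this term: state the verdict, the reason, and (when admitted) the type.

yes — acc, req, key, val once each; derivable with no W/C/E; term : T3 -> T1
usage: acc: 1, req: 1, key (bound): 1, val (bound): 1
order of uses: acc, req, val, key
typing: well-typed — term : T3 -> T1
all disciplines: ordered ✓ · linear ✓ · affine ✓ · relevant ✓ · unrestricted ✓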